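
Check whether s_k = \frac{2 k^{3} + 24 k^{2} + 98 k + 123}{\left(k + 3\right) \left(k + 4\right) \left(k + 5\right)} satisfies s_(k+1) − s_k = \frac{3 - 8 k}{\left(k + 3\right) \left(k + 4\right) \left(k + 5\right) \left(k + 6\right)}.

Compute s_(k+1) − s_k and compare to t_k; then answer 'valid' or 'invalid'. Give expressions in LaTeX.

s_(k+1) = (98*k + 2*(k + 1)**3 + 24*(k + 1)**2 + 221)/((k + 4)*(k + 5)*(k + 6))
s_(k+1) − s_k = (3 - 8*k)/(k**4 + 18*k**3 + 119*k**2 + 342*k + 360)
(s_(k+1) − s_k) − t_k = 0

valid (s_(k+1) − s_k reduces to t_k)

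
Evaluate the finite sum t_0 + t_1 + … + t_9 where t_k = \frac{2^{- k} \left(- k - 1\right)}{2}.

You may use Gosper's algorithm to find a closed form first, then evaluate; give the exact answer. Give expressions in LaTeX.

t_(k+1)/t_k = (k + 2)/(2*(k + 1)).
Take A(k)=1/2, B(k)=1, C(k)=k + 1.
Solve (1/2)·f(k+1) − (1)·f(k) = k + 1.
deg f ≤ 1 (via 0,0,1).
A polynomial solution: f(k) = -2*(k + 2).
Certificate R = B(k−1)f/C = -2*(k + 2)/(k + 1) gives s_k = (k + 2)/2**k.
s_(k+1) − s_k = (-k - 1)/(2*2**k) = t_k.
Telescoping: Σ = s_(10) − s_(0) = 3/256 − (2) = -509/256.

Σ = -509/256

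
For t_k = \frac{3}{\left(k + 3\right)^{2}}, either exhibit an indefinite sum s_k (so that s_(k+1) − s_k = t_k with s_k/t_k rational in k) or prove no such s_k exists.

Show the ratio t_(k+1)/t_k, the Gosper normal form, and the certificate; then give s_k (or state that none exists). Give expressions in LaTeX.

r(k) = (k + 3)**2/(k + 4)**2 after simplifying.
So A=k**2 + 6*k + 9 and B=k**2 + 8*k + 16, with C=1.
Solve (k**2 + 6*k + 9)·f(k+1) − (k**2 + 6*k + 9)·f(k) = 1.
deg f ≤ 0 (via 2,2,0).
Put f(k) = c0: A·f(k+1) − B(k−1)·f(k) − C = -1; need -1 = 0 — inconsistent ⇒ no f, not summable.

none — t_k is not Gosper-summable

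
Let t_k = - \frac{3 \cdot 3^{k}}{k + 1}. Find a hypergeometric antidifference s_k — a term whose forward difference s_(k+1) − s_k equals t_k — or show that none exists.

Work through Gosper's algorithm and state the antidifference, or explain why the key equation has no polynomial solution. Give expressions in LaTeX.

none (Gosper's algorithm certifies no s_k)

t_(k+1)/t_k = 3*(k + 1)/(k + 2).
Gosper form: A/B · C(k+1)/C(k) with A=3*k + 3, B=k + 2, C=1.
Solve (3*k + 3)·f(k+1) − (k + 1)·f(k) = 1.
From deg A=1, deg B=1, deg C=0: d=-1.
Bound -1 < 0, so the key equation has no polynomial solution.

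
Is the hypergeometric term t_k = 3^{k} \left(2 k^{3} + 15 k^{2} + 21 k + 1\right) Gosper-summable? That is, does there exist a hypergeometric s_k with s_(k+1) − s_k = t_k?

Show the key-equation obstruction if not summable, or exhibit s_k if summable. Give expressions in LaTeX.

The ratio is 3*(2*k**3 + 21*k**2 + 57*k + 39)/(2*k**3 + 15*k**2 + 21*k + 1).
Factor: A=3; B=1; C=k**3 + 15*k**2/2 + 21*k/2 + 1/2.
f must satisfy (3)·f(k+1) − (1)·f(k) = k**3 + 15*k**2/2 + 21*k/2 + 1/2.
Bound: deg f ≤ 3.
Solve for f: f(k) = (k - 1)*(k**2 + 4*k + 1)/2 (degree 3 ≤ 3).
Get s_k = R·t_k = 3**k*(k**3 + 3*k**2 - 3*k - 1) with R(k) = B(k−1)f(k)/C(k) = (k - 1)*(k**2 + 4*k + 1)/(2*k**3 + 15*k**2 + 21*k + 1).
Check: Δs_k = 3**k*(2*k**3 + 15*k**2 + 21*k + 1). ✓

Yes. s_k = 3^{k} \left(k^{3} + 3 k^{2} - 3 k - 1\right).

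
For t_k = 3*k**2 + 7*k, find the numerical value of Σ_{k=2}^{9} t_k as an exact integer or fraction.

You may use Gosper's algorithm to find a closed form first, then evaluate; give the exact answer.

r(k) = (3*k**2 + 13*k + 10)/(k*(3*k + 7)) after simplifying.
So A=1 and B=1, with C=k**2 + 7*k/3.
Key eq: (1)·f(k+1) = (1)·f(k) + (k**2 + 7*k/3).
Degrees (0,0,2) ⇒ d ≤ 3.
A polynomial solution: f(k) = k*(k - 1)*(k + 3)/3.
Get s_k = R·t_k = k*(k**2 + 2*k - 3) with R(k) = B(k−1)f(k)/C(k) = (k - 1)*(k + 3)/(3*k + 7).
Verify: k*(3*k + 7) matches t_k.
Sum = s_(10) − s_(2); s_(10) = 1170, s_(2) = 10 ⇒ 1160.

Σ = 1160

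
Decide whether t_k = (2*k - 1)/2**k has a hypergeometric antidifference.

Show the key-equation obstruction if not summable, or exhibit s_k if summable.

Compute t_(k+1)/t_k: get (2*k + 1)/(2*(2*k - 1)).
A = 1/2, B = 1, C = k - 1/2.
Set up (1/2)·f(k+1) − (1)·f(k) − (k - 1/2) = 0.
d = 1 from the (0,0,1) case.
Match coefficients ⇒ f(k) = -2*k - 1.
Get s_k = R·t_k = 2*(-2*k - 1)/2**k with R(k) = B(k−1)f(k)/C(k) = -2*(2*k + 1)/(2*k - 1).
s_(k+1) − s_k = (2*k - 1)/2**k = t_k.

Yes. s_k = 2*(-2*k - 1)/2**k.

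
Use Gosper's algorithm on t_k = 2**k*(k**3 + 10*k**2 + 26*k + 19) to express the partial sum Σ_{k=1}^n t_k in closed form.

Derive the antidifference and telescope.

Compute t_(k+1)/t_k: get 2*(k**3 + 13*k**2 + 49*k + 56)/(k**3 + 10*k**2 + 26*k + 19).
Factor: A=2; B=1; C=k**3 + 10*k**2 + 26*k + 19.
Need (2)·f(k+1) − (1)·f(k) = k**3 + 10*k**2 + 26*k + 19.
Bound: deg f ≤ 3.
Coefficient equations give f(k) = (k + 1)*(k**2 + 3*k + 1).
Then R = B(k−1)f/C = (k + 1)*(k**2 + 3*k + 1)/(k**3 + 10*k**2 + 26*k + 19), so s_k = R(k)·t_k = 2**k*(k**3 + 4*k**2 + 4*k + 1).
Δs = 2**k*(k**3 + 10*k**2 + 26*k + 19), as required.
Telescope: S(n) = s_(n+1) − s_(1) = 2**(n + 1)*(n**3 + 7*n**2 + 15*n + 10) − (20) = 2*2**n*n**3 + 14*2**n*n**2 + 30*2**n*n + 20*2**n - 20.

S(n) = 2*2**n*n**3 + 14*2**n*n**2 + 30*2**n*n + 20*2**n - 20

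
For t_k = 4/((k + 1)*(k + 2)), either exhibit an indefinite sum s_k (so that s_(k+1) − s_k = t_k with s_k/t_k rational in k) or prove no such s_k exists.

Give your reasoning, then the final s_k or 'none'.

s_k = 4*k/(k + 1)

t_(k+1)/t_k = (k + 1)/(k + 3).
A = k + 1, B = k + 3, C = 1.
Key eq: (k + 1)·f(k+1) = (k + 2)·f(k) + (1).
Bound: deg f ≤ 1.
Solve for f: f(k) = k (degree 1 ≤ 1).
Certificate R = B(k−1)f/C = k*(k + 2) gives s_k = 4*k/(k + 1).
s_(k+1) − s_k = 4/(k**2 + 3*k + 2) = t_k.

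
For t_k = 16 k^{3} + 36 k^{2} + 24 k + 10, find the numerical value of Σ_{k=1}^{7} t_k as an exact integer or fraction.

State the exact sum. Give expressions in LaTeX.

Σ = 18326

Ratio r(k) = (8*k**3 + 42*k**2 + 72*k + 43)/(8*k**3 + 18*k**2 + 12*k + 5).
Gosper form: A/B · C(k+1)/C(k) with A=1, B=1, C=k**3 + 9*k**2/4 + 3*k/2 + 5/8.
Need (1)·f(k+1) − (1)·f(k) = k**3 + 9*k**2/4 + 3*k/2 + 5/8.
Degrees (0,0,3) ⇒ d ≤ 4.
Solve for f: f(k) = k*(2*k**3 + 2*k**2 - k + 2)/8 (degree 4 ≤ 4).
Certificate R = B(k−1)f/C = k*(2*k**3 + 2*k**2 - k + 2)/(8*k**3 + 18*k**2 + 12*k + 5) gives s_k = 2*k*(2*k**3 + 2*k**2 - k + 2).
s_(k+1) − s_k = 16*k**3 + 36*k**2 + 24*k + 10 = t_k.
Telescoping: Σ = s_(8) − s_(1) = 18336 − (10) = 18326.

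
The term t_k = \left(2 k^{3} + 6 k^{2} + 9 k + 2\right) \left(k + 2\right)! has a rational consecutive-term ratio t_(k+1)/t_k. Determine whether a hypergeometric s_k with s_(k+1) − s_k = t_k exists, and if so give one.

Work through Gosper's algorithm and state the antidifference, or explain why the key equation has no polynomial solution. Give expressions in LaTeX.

s_k = \left(2 k^{2} - 2 k + 1\right) \left(k + 2\right)!

The ratio is (2*k**4 + 18*k**3 + 63*k**2 + 100*k + 57)/(2*k**3 + 6*k**2 + 9*k + 2).
Gosper form: A/B · C(k+1)/C(k) with A=k + 3, B=1, C=k**3 + 3*k**2 + 9*k/2 + 1.
Solve (k + 3)·f(k+1) − (1)·f(k) = k**3 + 3*k**2 + 9*k/2 + 1.
From deg A=1, deg B=0, deg C=3: d=2.
Solving with deg f ≤ 2: f(k) = (2*k**2 - 2*k + 1)/2.
Then R = B(k−1)f/C = (2*k**2 - 2*k + 1)/(2*k**3 + 6*k**2 + 9*k + 2), so s_k = R(k)·t_k = (2*k**2 - 2*k + 1)*factorial(k + 2).
Check: Δs_k = (2*k**3 + 6*k**2 + 9*k + 2)*factorial(k + 2). ✓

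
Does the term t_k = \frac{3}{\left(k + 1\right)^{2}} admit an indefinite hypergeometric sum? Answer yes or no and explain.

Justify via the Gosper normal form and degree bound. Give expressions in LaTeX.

Ratio r(k) = (k + 1)**2/(k + 2)**2.
Factor: A=k**2 + 2*k + 1; B=k**2 + 4*k + 4; C=1.
f must satisfy (k**2 + 2*k + 1)·f(k+1) − (k**2 + 2*k + 1)·f(k) = 1.
d = 0 from the (2,2,0) case.
f = c0 ⇒ A·f(k+1) − B(k−1)·f(k) − C = -1. The system {-1 = 0} is inconsistent; no antidifference.

No; the coefficient equations for f are inconsistent.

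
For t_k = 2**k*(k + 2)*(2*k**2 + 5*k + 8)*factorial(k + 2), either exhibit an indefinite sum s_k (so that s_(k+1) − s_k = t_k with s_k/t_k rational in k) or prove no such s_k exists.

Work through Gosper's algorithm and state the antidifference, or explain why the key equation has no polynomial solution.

Compute t_(k+1)/t_k: get (k + 3)**2*(10*k + 4*(k + 1)**2 + 26)/((k + 2)*(2*k**2 + 5*k + 8)).
Take A(k)=2*k + 6, B(k)=1, C(k)=k**3 + 9*k**2/2 + 9*k + 8.
Set up (2*k + 6)·f(k+1) − (1)·f(k) − (k**3 + 9*k**2/2 + 9*k + 8) = 0.
Bound: deg f ≤ 2.
Solve for f: f(k) = (k**2 + 2)/2 (degree 2 ≤ 2).
R(k) = B(k−1)·f(k)/C(k) = (k**2 + 2)/((k + 2)*(2*k**2 + 5*k + 8)); s_k = R·t_k = 2**k*(k**2 + 2)*factorial(k + 2).
Δs = 2**k*(k + 2)*(2*k**2 + 5*k + 8)*factorial(k + 2), as required.

s_k = 2**k*(k**2 + 2)*factorial(k + 2)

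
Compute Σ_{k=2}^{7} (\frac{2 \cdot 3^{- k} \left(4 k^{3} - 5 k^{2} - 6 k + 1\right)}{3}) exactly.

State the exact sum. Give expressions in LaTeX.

r(k) = (4*k**3 + 7*k**2 - 4*k - 6)/(3*(4*k**3 - 5*k**2 - 6*k + 1)) after simplifying.
Normal form (A,B,C) = (1/3, 1, k**3 - 5*k**2/4 - 3*k/2 + 1/4).
Need (1/3)·f(k+1) − (1)·f(k) = k**3 - 5*k**2/4 - 3*k/2 + 1/4.
Degrees (0,0,3) ⇒ d ≤ 3.
Solving with deg f ≤ 3: f(k) = -3*(k + 1)*(4*k**2 - 3*k + 4)/8.
Get s_k = R·t_k = (-4*k**3 - k**2 - k - 4)/3**k with R(k) = B(k−1)f(k)/C(k) = -3*(k + 1)*(4*k**2 - 3*k + 4)/(2*(4*k**3 - 5*k**2 - 6*k + 1)).
s_(k+1) − s_k = 2*(4*k**3 - 5*k**2 - 6*k + 1)/(3*3**k) = t_k.
Evaluate s at k=8 and k=2: -236/729 and -14/3; difference 3166/729.

Σ = 3166/729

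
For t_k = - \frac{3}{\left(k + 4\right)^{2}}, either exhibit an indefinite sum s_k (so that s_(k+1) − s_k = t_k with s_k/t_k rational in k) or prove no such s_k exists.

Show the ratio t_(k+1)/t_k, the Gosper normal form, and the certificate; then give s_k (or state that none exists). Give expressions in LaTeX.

Ratio r(k) = (k + 4)**2/(k + 5)**2.
So A=k**2 + 8*k + 16 and B=k**2 + 10*k + 25, with C=1.
Key eq: (k**2 + 8*k + 16)·f(k+1) = (k**2 + 8*k + 16)·f(k) + (1).
Bound: deg f ≤ 0.
Write f(k) = c0. Then LHS − RHS = -1, requiring -1 = 0: contradictory. No certificate.

none — t_k is not Gosper-summable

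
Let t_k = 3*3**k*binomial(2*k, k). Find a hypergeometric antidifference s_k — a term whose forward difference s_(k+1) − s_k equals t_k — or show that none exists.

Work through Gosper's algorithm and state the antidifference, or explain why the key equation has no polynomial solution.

none — t_k is not Gosper-summable

The ratio is 6*(2*k + 1)/(k + 1).
Take A(k)=12*k + 6, B(k)=k + 1, C(k)=1.
Solve (12*k + 6)·f(k+1) − (k)·f(k) = 1.
d = -1 from the (1,1,0) case.
d = -1 < 0 ⇒ no nonzero polynomial f; not summable.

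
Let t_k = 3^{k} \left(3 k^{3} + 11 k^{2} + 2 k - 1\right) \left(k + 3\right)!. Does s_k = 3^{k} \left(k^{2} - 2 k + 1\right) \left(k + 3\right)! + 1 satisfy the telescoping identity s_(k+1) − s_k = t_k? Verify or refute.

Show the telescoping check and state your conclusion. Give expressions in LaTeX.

Valid — Δs_k = t_k.

s_(k+1) = -3**(k + 1)*(2*k - (k + 1)**2 + 1)*factorial(k + 4) + 1
s_(k+1) − s_k = 3**k*(3*k**3 + 11*k**2 + 2*k - 1)*factorial(k + 3)
(s_(k+1) − s_k) − t_k = 0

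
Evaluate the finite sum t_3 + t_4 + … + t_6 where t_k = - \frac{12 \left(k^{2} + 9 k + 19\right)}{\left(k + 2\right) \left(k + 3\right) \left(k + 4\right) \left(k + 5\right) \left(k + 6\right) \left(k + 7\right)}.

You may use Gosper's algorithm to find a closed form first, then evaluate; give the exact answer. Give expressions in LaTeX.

Σ = -48/5005

r(k) = (k + 2)*(9*k + (k + 1)**2 + 28)/((k + 8)*(k**2 + 9*k + 19)) after simplifying.
Normal form (A,B,C) = (k + 2, k + 8, k**2 + 9*k + 19).
Key eq: (k + 2)·f(k+1) = (k + 7)·f(k) + (k**2 + 9*k + 19).
Bound: deg f ≤ 5.
Solve for f: f(k) = k*(k + 3)*(k + 5)*(k**2 + 12*k + 44)/144 (degree 5 ≤ 5).
So s_k = (B(k−1)f/C)·t_k = (k*(k + 3)*(k + 5)*(k + 7)*(k**2 + 12*k + 44)/(144*(k**2 + 9*k + 19)))·t_k = k*(-k**2 - 12*k - 44)/(12*(k**3 + 12*k**2 + 44*k + 48)).
Check: Δs_k = 12*(-k**2 - 9*k - 19)/(k**6 + 27*k**5 + 295*k**4 + 1665*k**3 + 5104*k**2 + 8028*k + 5040). ✓
Σ_(k=3)^(6) t_k = s_(7) − s_(3) = -413/5148 − (-89/1260) = -48/5005.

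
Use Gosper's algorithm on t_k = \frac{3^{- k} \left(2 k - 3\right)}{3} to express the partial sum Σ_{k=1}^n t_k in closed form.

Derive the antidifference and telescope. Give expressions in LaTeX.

S(n) = - 3^{- n - 1} n

t_(k+1)/t_k = (2*k - 1)/(3*(2*k - 3)).
Normal form (A,B,C) = (1/3, 1, k - 3/2).
Key eq: (1/3)·f(k+1) = (1)·f(k) + (k - 3/2).
deg f ≤ 1 (via 0,0,1).
Match coefficients ⇒ f(k) = -3*(k - 1)/2.
Then R = B(k−1)f/C = -3*(k - 1)/(2*k - 3), so s_k = R(k)·t_k = (1 - k)/3**k.
s_(k+1) − s_k = (2*k - 3)/(3*3**k) = t_k.
Telescope: S(n) = s_(n+1) − s_(1) = -3**(-n - 1)*n − (0) = -3**(-n - 1)*n.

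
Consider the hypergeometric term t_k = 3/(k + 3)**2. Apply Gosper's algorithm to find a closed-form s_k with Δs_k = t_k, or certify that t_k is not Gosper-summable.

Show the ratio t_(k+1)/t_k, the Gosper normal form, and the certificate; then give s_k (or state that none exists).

no hypergeometric antidifference exists

The ratio is (k + 3)**2/(k + 4)**2.
Take A(k)=k**2 + 6*k + 9, B(k)=k**2 + 8*k + 16, C(k)=1.
f must satisfy (k**2 + 6*k + 9)·f(k+1) − (k**2 + 6*k + 9)·f(k) = 1.
From deg A=2, deg B=2, deg C=0: d=0.
Write f(k) = c0. Then LHS − RHS = -1, requiring -1 = 0: contradictory. No certificate.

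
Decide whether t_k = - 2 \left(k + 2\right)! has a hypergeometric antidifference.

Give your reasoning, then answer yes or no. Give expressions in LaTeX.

The ratio is k + 3.
So A=k + 3 and B=1, with C=1.
Key eq: (k + 3)·f(k+1) = (1)·f(k) + (1).
d = -1 from the (1,0,0) case.
d = -1 < 0 ⇒ no nonzero polynomial f; not summable.

No — negative degree bound, so no certificate f.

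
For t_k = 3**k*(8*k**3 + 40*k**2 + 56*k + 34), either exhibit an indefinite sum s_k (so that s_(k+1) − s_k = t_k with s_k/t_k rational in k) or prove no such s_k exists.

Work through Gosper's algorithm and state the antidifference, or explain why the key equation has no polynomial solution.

Step 1: r(k) = 3*(4*k**3 + 32*k**2 + 80*k + 69)/(4*k**3 + 20*k**2 + 28*k + 17).
Gosper form: A/B · C(k+1)/C(k) with A=3, B=1, C=k**3 + 5*k**2 + 7*k + 17/4.
f must satisfy (3)·f(k+1) − (1)·f(k) = k**3 + 5*k**2 + 7*k + 17/4.
Degrees (0,0,3) ⇒ d ≤ 3.
Solving with deg f ≤ 3: f(k) = (2*k + 1)*(k**2 + 1)/4.
Certificate R = B(k−1)f/C = (2*k + 1)*(k**2 + 1)/(4*k**3 + 20*k**2 + 28*k + 17) gives s_k = 2*3**k*(2*k**3 + k**2 + 2*k + 1).
Verify: 3**k*(8*k**3 + 40*k**2 + 56*k + 34) matches t_k.

s_k = 2*3**k*(2*k**3 + k**2 + 2*k + 1)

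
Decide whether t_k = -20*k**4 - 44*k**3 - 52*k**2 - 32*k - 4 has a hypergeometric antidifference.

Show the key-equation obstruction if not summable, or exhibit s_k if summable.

Yes. s_k = k*(-4*k**4 - k**3 - 2*k**2 - k + 4).

Ratio r(k) = (5*k**4 + 31*k**3 + 76*k**2 + 87*k + 38)/(5*k**4 + 11*k**3 + 13*k**2 + 8*k + 1).
A = 1, B = 1, C = k**4 + 11*k**3/5 + 13*k**2/5 + 8*k/5 + 1/5.
Set up (1)·f(k+1) − (1)·f(k) − (k**4 + 11*k**3/5 + 13*k**2/5 + 8*k/5 + 1/5) = 0.
d = 5 from the (0,0,4) case.
A polynomial solution: f(k) = k*(k + 1)*(4*k**3 - 3*k**2 + 5*k - 4)/20.
Get s_k = R·t_k = k*(-4*k**4 - k**3 - 2*k**2 - k + 4) with R(k) = B(k−1)f(k)/C(k) = k*(4*k**3 - 3*k**2 + 5*k - 4)/(4*(5*k**3 + 6*k**2 + 7*k + 1)).
s_(k+1) − s_k = -20*k**4 - 44*k**3 - 52*k**2 - 32*k - 4 = t_k.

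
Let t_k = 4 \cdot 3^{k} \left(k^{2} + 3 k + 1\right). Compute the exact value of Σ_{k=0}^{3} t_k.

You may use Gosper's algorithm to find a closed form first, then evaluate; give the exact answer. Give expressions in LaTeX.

t_(k+1)/t_k = 3*(k**2 + 5*k + 5)/(k**2 + 3*k + 1).
So A=3 and B=1, with C=k**2 + 3*k + 1.
f must satisfy (3)·f(k+1) − (1)·f(k) = k**2 + 3*k + 1.
deg f ≤ 2 (via 0,0,2).
Solve for f: f(k) = (2*k**2 - 1)/4 (degree 2 ≤ 2).
R(k) = B(k−1)·f(k)/C(k) = (2*k**2 - 1)/(4*(k**2 + 3*k + 1)); s_k = R·t_k = 3**k*(2*k**2 - 1).
Check: Δs_k = 4*3**k*(k**2 + 3*k + 1). ✓
Σ_(k=0)^(3) t_k = s_(4) − s_(0) = 2511 − (-1) = 2512.

Σ = 2512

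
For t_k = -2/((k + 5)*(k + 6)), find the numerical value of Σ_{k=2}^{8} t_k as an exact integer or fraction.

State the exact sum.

Σ = -1/7

Compute t_(k+1)/t_k: get (k + 5)/(k + 7).
A = k + 5, B = k + 7, C = 1.
Need (k + 5)·f(k+1) − (k + 6)·f(k) = 1.
Bound: deg f ≤ 1.
A polynomial solution: f(k) = k/5.
R(k) = B(k−1)·f(k)/C(k) = k*(k + 6)/5; s_k = R·t_k = -2*k/(5*k + 25).
s_(k+1) − s_k = -2/(k**2 + 11*k + 30) = t_k.
Evaluate s at k=9 and k=2: -9/35 and -4/35; difference -1/7.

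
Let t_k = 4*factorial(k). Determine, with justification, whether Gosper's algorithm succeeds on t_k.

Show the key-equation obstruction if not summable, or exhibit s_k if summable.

No. Not Gosper-summable.

Compute t_(k+1)/t_k: get k + 1.
Take A(k)=k + 1, B(k)=1, C(k)=1.
Need (k + 1)·f(k+1) − (1)·f(k) = 1.
Bound: deg f ≤ -1.
Bound -1 < 0, so the key equation has no polynomial solution.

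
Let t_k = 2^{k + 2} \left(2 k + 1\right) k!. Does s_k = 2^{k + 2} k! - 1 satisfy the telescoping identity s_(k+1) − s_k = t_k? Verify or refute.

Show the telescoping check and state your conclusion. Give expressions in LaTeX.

s_(k+1) = 2**(k + 3)*factorial(k + 1) - 1
s_(k+1) − s_k = 2**(k + 2)*(2*k + 1)*factorial(k)
(s_(k+1) − s_k) − t_k = 0

valid (s_(k+1) − s_k reduces to t_k)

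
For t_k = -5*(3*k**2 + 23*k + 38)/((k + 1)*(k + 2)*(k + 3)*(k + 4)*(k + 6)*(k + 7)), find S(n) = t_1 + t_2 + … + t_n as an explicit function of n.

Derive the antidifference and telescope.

Step 1: r(k) = (k + 1)*(k + 6)*(23*k + 3*(k + 1)**2 + 61)/((k + 5)*(k + 8)*(3*k**2 + 23*k + 38)).
So A=k + 1 and B=k + 8, with C=k**3 + 38*k**2/3 + 51*k + 190/3.
Need (k + 1)·f(k+1) − (k + 7)·f(k) = k**3 + 38*k**2/3 + 51*k + 190/3.
deg f ≤ 6 (via 1,1,3).
Solve for f: f(k) = k*(k + 2)*(k + 4)*(k + 5)*(k**2 + 10*k + 27)/54 (degree 6 ≤ 6).
Then R = B(k−1)f/C = k*(k + 2)*(k + 4)*(k + 7)*(k**2 + 10*k + 27)/(18*(3*k**2 + 23*k + 38)), so s_k = R(k)·t_k = 5*k*(-k**2 - 10*k - 27)/(18*(k**3 + 10*k**2 + 27*k + 18)).
Δs = 5*(-3*k**2 - 23*k - 38)/(k**6 + 23*k**5 + 207*k**4 + 925*k**3 + 2144*k**2 + 2412*k + 1008), as required.
Evaluate: s_(n+1) = 5*(-n**3 - 13*n**2 - 50*n - 38)/(18*(n**3 + 13*n**2 + 50*n + 56)); subtract s_(1) = -95/504 ⇒ S(n) = 5*n*(-n**2 - 13*n - 50)/(56*(n**3 + 13*n**2 + 50*n + 56)).

S(n) = 5*n*(-n**2 - 13*n - 50)/(56*(n**3 + 13*n**2 + 50*n + 56))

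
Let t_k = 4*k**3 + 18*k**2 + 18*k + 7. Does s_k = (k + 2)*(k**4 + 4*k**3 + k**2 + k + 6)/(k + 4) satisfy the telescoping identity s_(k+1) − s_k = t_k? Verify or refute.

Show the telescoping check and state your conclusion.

s_(k+1) = (k + 3)*(k + (k + 1)**4 + 4*(k + 1)**3 + (k + 1)**2 + 7)/(k + 5)
s_(k+1) − s_k = (4*k**5 + 48*k**4 + 200*k**3 + 351*k**2 + 267*k + 96)/(k**2 + 9*k + 20)
(s_(k+1) − s_k) − t_k = 2*(-3*k**4 - 30*k**3 - 89*k**2 - 78*k - 22)/(k**2 + 9*k + 20)

Invalid: residual 2*(-3*k**4 - 30*k**3 - 89*k**2 - 78*k - 22)/(k**2 + 9*k + 20) ≠ 0.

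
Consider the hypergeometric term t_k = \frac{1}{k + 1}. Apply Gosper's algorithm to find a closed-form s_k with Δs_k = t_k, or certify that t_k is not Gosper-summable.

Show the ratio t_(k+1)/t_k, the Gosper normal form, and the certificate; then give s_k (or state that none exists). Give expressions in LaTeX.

none — t_k is not Gosper-summable

The ratio is (k + 1)/(k + 2).
So A=k + 1 and B=k + 2, with C=1.
Need (k + 1)·f(k+1) − (k + 1)·f(k) = 1.
Bound: deg f ≤ 0.
Put f(k) = c0: A·f(k+1) − B(k−1)·f(k) − C = -1; need -1 = 0 — inconsistent ⇒ no f, not summable.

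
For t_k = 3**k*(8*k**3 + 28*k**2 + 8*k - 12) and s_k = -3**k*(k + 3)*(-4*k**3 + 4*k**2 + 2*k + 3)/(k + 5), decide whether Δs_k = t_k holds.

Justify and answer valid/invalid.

s_(k+1) = 3**(k + 1)*(4*k**4 + 24*k**3 + 34*k**2 + 3*k - 20)/(k + 6)
s_(k+1) − s_k = 3**k*(8*k**5 + 100*k**4 + 428*k**3 + 612*k**2 + 48*k - 246)/(k**2 + 11*k + 30)
(s_(k+1) − s_k) − t_k = 3**k*(-16*k**4 - 128*k**3 - 304*k**2 - 60*k + 114)/(k**2 + 11*k + 30)

Invalid: residual 3**k*(-16*k**4 - 128*k**3 - 304*k**2 - 60*k + 114)/(k**2 + 11*k + 30) ≠ 0.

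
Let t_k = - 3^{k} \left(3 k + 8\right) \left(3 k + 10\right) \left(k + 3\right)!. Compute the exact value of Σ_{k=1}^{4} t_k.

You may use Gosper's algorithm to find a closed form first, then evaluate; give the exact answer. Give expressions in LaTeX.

Compute t_(k+1)/t_k: get 3*(k + 4)*(3*k + 11)*(3*k + 13)/((3*k + 8)*(3*k + 10)).
Normal form (A,B,C) = (3*k + 12, 1, k**2 + 6*k + 80/9).
f must satisfy (3*k + 12)·f(k+1) − (1)·f(k) = k**2 + 6*k + 80/9.
d = 1 from the (1,0,2) case.
Match coefficients ⇒ f(k) = (3*k + 4)/9.
Then R = B(k−1)f/C = (3*k + 4)/((3*k + 8)*(3*k + 10)), so s_k = R(k)·t_k = -3**k*(3*k + 4)*factorial(k + 3).
Δs = -3**k*(3*k + 8)*(3*k + 10)*factorial(k + 3), as required.
Σ_(k=1)^(4) t_k = s_(5) − s_(1) = -186157440 − (-504) = -186156936.

Σ = -186156936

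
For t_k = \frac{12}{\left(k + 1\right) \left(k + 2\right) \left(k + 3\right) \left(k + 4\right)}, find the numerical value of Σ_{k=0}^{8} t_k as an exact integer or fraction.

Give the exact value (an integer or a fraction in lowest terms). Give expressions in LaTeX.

r(k) = (k + 1)/(k + 5) after simplifying.
Factor: A=k + 1; B=k + 5; C=1.
f must satisfy (k + 1)·f(k+1) − (k + 4)·f(k) = 1.
Bound: deg f ≤ 3.
Solve for f: f(k) = k*(k**2 + 6*k + 11)/18 (degree 3 ≤ 3).
Get s_k = R·t_k = 2*k*(k**2 + 6*k + 11)/(3*(k + 1)*(k + 2)*(k + 3)) with R(k) = B(k−1)f(k)/C(k) = k*(k + 4)*(k**2 + 6*k + 11)/18.
Δs = 12/(k**4 + 10*k**3 + 35*k**2 + 50*k + 24), as required.
Evaluate s at k=9 and k=0: 73/110 and 0; difference 73/110.

Σ = 73/110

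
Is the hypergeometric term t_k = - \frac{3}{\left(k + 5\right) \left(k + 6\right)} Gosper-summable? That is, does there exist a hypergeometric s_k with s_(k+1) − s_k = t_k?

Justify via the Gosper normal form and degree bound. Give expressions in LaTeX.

r(k) = (k + 5)/(k + 7) after simplifying.
Take A(k)=k + 5, B(k)=k + 7, C(k)=1.
f must satisfy (k + 5)·f(k+1) − (k + 6)·f(k) = 1.
Bound: deg f ≤ 1.
Coefficient equations give f(k) = k/5.
R(k) = B(k−1)·f(k)/C(k) = k*(k + 6)/5; s_k = R·t_k = -3*k/(5*k + 25).
Verify: -3/(k**2 + 11*k + 30) matches t_k.

Yes. s_k = - \frac{3 k}{5 k + 25}.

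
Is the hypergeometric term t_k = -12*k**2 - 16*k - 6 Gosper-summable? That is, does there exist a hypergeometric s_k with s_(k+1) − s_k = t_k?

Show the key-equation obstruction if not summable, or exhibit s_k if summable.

Compute t_(k+1)/t_k: get (6*k**2 + 20*k + 17)/(6*k**2 + 8*k + 3).
So A=1 and B=1, with C=k**2 + 4*k/3 + 1/2.
f must satisfy (1)·f(k+1) − (1)·f(k) = k**2 + 4*k/3 + 1/2.
deg f ≤ 3 (via 0,0,2).
Match coefficients ⇒ f(k) = k**2*(2*k + 1)/6.
Then R = B(k−1)f/C = k**2*(2*k + 1)/(6*k**2 + 8*k + 3), so s_k = R(k)·t_k = k**2*(-4*k - 2).
s_(k+1) − s_k = -12*k**2 - 16*k - 6 = t_k.

Yes. s_k = k**2*(-4*k - 2).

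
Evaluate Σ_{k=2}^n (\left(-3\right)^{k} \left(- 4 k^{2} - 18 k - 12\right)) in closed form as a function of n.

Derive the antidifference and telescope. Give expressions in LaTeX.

Ratio r(k) = 3*(-2*k**2 - 13*k - 17)/(2*k**2 + 9*k + 6).
Gosper form: A/B · C(k+1)/C(k) with A=-3, B=1, C=k**2 + 9*k/2 + 3.
Solve (-3)·f(k+1) − (1)·f(k) = k**2 + 9*k/2 + 3.
d = 2 from the (0,0,2) case.
Coefficient equations give f(k) = -k*(k + 3)/4.
Get s_k = R·t_k = (-3)**k*k*(k + 3) with R(k) = B(k−1)f(k)/C(k) = -k*(k + 3)/(2*(2*k**2 + 9*k + 6)).
Verify: (-3)**k*(-4*k**2 - 18*k - 12) matches t_k.
Evaluate: s_(n+1) = (-3)**(n + 1)*(n**2 + 5*n + 4); subtract s_(2) = 90 ⇒ S(n) = -3*(-3)**n*n**2 - 15*(-3)**n*n - 12*(-3)**n - 90.

S(n) = - 3 \left(-3\right)^{n} n^{2} - 15 \left(-3\right)^{n} n - 12 \left(-3\right)^{n} - 90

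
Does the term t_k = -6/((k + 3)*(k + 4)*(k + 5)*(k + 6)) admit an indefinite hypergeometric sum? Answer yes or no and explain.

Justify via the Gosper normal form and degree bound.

t_(k+1)/t_k = (k + 3)/(k + 7).
Factor: A=k + 3; B=k + 7; C=1.
Key eq: (k + 3)·f(k+1) = (k + 6)·f(k) + (1).
d = 3 from the (1,1,0) case.
A polynomial solution: f(k) = k*(k**2 + 12*k + 47)/180.
R(k) = B(k−1)·f(k)/C(k) = k*(k + 6)*(k**2 + 12*k + 47)/180; s_k = R·t_k = k*(-k**2 - 12*k - 47)/(30*(k + 3)*(k + 4)*(k + 5)).
Check: Δs_k = -6/(k**4 + 18*k**3 + 119*k**2 + 342*k + 360). ✓

Yes. s_k = k*(-k**2 - 12*k - 47)/(30*(k + 3)*(k + 4)*(k + 5)).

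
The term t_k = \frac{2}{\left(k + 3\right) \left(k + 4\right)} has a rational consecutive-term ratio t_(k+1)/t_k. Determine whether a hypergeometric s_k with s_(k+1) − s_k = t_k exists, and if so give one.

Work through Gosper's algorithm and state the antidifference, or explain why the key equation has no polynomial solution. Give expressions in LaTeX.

Compute t_(k+1)/t_k: get (k + 3)/(k + 5).
Gosper form: A/B · C(k+1)/C(k) with A=k + 3, B=k + 5, C=1.
Need (k + 3)·f(k+1) − (k + 4)·f(k) = 1.
Degrees (1,1,0) ⇒ d ≤ 1.
A polynomial solution: f(k) = k/3.
Then R = B(k−1)f/C = k*(k + 4)/3, so s_k = R(k)·t_k = 2*k/(3*(k + 3)).
Check: Δs_k = 2/(k**2 + 7*k + 12). ✓

s_k = \frac{2 k}{3 \left(k + 3\right)}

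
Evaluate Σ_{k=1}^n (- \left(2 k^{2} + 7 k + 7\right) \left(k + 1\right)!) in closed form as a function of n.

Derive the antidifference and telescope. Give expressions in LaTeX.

S(n) = - 2 n \left(n + 2\right)! - 5 \left(n + 2\right)! + 10

Ratio r(k) = (k + 2)*(7*k + 2*(k + 1)**2 + 14)/(2*k**2 + 7*k + 7).
Gosper form: A/B · C(k+1)/C(k) with A=k + 2, B=1, C=k**2 + 7*k/2 + 7/2.
Solve (k + 2)·f(k+1) − (1)·f(k) = k**2 + 7*k/2 + 7/2.
Bound: deg f ≤ 1.
Solving with deg f ≤ 1: f(k) = (2*k + 3)/2.
Get s_k = R·t_k = -(2*k + 3)*factorial(k + 1) with R(k) = B(k−1)f(k)/C(k) = (2*k + 3)/(2*k**2 + 7*k + 7).
Δs = -(2*k**2 + 7*k + 7)*factorial(k + 1), as required.
Σ_(k=1)^n t_k = s_(n+1) − s_(1) = (-(2*n + 5)*factorial(n + 2)) − (-10), i.e. -2*n*factorial(n + 2) - 5*factorial(n + 2) + 10.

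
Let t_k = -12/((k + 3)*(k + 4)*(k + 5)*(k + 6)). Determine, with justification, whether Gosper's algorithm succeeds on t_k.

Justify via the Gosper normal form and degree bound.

t_(k+1)/t_k = (k + 3)/(k + 7).
A = k + 3, B = k + 7, C = 1.
f must satisfy (k + 3)·f(k+1) − (k + 6)·f(k) = 1.
Bound: deg f ≤ 3.
Solving with deg f ≤ 3: f(k) = k*(k**2 + 12*k + 47)/180.
Then R = B(k−1)f/C = k*(k + 6)*(k**2 + 12*k + 47)/180, so s_k = R(k)·t_k = k*(-k**2 - 12*k - 47)/(15*(k + 3)*(k + 4)*(k + 5)).
s_(k+1) − s_k = -12/(k**4 + 18*k**3 + 119*k**2 + 342*k + 360) = t_k.

Yes. s_k = k*(-k**2 - 12*k - 47)/(15*(k + 3)*(k + 4)*(k + 5)).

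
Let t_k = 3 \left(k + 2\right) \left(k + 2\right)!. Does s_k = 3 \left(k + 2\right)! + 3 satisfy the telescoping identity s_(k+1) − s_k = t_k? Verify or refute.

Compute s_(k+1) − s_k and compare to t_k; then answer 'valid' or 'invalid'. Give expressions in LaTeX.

valid; difference matches t_k

s_(k+1) = 3*factorial(k + 3) + 3
s_(k+1) − s_k = 3*(k + 2)*factorial(k + 2)
(s_(k+1) − s_k) − t_k = 0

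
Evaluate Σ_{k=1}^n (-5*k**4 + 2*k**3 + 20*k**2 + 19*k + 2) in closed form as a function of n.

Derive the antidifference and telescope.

Step 1: r(k) = (5*k**4 + 18*k**3 + 4*k**2 - 45*k - 38)/(5*k**4 - 2*k**3 - 20*k**2 - 19*k - 2).
Factor: A=1; B=1; C=k**4 - 2*k**3/5 - 4*k**2 - 19*k/5 - 2/5.
Set up (1)·f(k+1) − (1)·f(k) − (k**4 - 2*k**3/5 - 4*k**2 - 19*k/5 - 2/5) = 0.
d = 5 from the (0,0,4) case.
Solve for f: f(k) = k*(k**4 - 3*k**3 - 4*k**2 + 4)/5 (degree 5 ≤ 5).
So s_k = (B(k−1)f/C)·t_k = (k*(k**4 - 3*k**3 - 4*k**2 + 4)/(5*k**4 - 2*k**3 - 20*k**2 - 19*k - 2))·t_k = k*(-k**4 + 3*k**3 + 4*k**2 - 4).
Δs = -5*k**4 + 2*k**3 + 20*k**2 + 19*k + 2, as required.
s_(n+1) = -n**5 - 2*n**4 + 6*n**3 + 20*n**2 + 15*n + 2 and s_(1) = 2, so S(n) = n*(-n**4 - 2*n**3 + 6*n**2 + 20*n + 15).

S(n) = n*(-n**4 - 2*n**3 + 6*n**2 + 20*n + 15)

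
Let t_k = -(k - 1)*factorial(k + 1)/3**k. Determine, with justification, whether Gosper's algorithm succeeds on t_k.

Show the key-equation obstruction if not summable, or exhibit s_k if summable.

The ratio is k*(k + 2)/(3*(k - 1)).
Gosper form: A/B · C(k+1)/C(k) with A=k/3 + 2/3, B=1, C=k - 1.
Set up (k/3 + 2/3)·f(k+1) − (1)·f(k) − (k - 1) = 0.
From deg A=1, deg B=0, deg C=1: d=0.
Solving with deg f ≤ 0: f(k) = 3.
R(k) = B(k−1)·f(k)/C(k) = 3/(k - 1); s_k = R·t_k = -3**(1 - k)*factorial(k + 1).
s_(k+1) − s_k = -(k - 1)*factorial(k + 1)/3**k = t_k.

Yes. s_k = -3**(1 - k)*factorial(k + 1).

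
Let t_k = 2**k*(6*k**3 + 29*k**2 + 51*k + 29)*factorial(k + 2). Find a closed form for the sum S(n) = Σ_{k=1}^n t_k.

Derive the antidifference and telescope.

The ratio is 2*(6*k**4 + 65*k**3 + 268*k**2 + 496*k + 345)/(6*k**3 + 29*k**2 + 51*k + 29).
A = 2*k + 6, B = 1, C = k**3 + 29*k**2/6 + 17*k/2 + 29/6.
f must satisfy (2*k + 6)·f(k+1) − (1)·f(k) = k**3 + 29*k**2/6 + 17*k/2 + 29/6.
Degrees (1,0,3) ⇒ d ≤ 2.
Solving with deg f ≤ 2: f(k) = (3*k**2 + k + 1)/6.
Certificate R = B(k−1)f/C = (3*k**2 + k + 1)/(6*k**3 + 29*k**2 + 51*k + 29) gives s_k = 2**k*(3*k**2 + k + 1)*factorial(k + 2).
Δs = 2**k*(6*k**3 + 29*k**2 + 51*k + 29)*factorial(k + 2), as required.
s_(n+1) = 2**(n + 1)*(3*n**2 + 7*n + 5)*factorial(n + 3) and s_(1) = 60, so S(n) = 6*2**n*n**2*factorial(n + 3) + 14*2**n*n*factorial(n + 3) + 10*2**n*factorial(n + 3) - 60.

S(n) = 6*2**n*n**2*factorial(n + 3) + 14*2**n*n*factorial(n + 3) + 10*2**n*factorial(n + 3) - 60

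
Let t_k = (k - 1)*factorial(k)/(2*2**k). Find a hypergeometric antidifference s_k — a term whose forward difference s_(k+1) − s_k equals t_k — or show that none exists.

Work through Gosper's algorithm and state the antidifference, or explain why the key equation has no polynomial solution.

s_k = factorial(k)/2**k

r(k) = k*(k + 1)/(2*(k - 1)) after simplifying.
A = k/2 + 1/2, B = 1, C = k - 1.
Solve (k/2 + 1/2)·f(k+1) − (1)·f(k) = k - 1.
d = 0 from the (1,0,1) case.
A polynomial solution: f(k) = 2.
R(k) = B(k−1)·f(k)/C(k) = 2/(k - 1); s_k = R·t_k = factorial(k)/2**k.
Check: Δs_k = (k - 1)*factorial(k)/(2*2**k). ✓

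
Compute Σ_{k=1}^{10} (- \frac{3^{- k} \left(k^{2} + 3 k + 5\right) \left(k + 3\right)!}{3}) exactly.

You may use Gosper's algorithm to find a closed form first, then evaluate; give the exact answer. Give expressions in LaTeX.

Σ = -1435029712/243

r(k) = (k + 4)*(3*k + (k + 1)**2 + 8)/(3*(k**2 + 3*k + 5)) after simplifying.
Take A(k)=k/3 + 4/3, B(k)=1, C(k)=k**2 + 3*k + 5.
Set up (k/3 + 4/3)·f(k+1) − (1)·f(k) − (k**2 + 3*k + 5) = 0.
deg f ≤ 1 (via 1,0,2).
Match coefficients ⇒ f(k) = 3*(k + 1).
Get s_k = R·t_k = -(k + 1)*factorial(k + 3)/3**k with R(k) = B(k−1)f(k)/C(k) = 3*(k + 1)/(k**2 + 3*k + 5).
s_(k+1) − s_k = -(k**2 + 3*k + 5)*factorial(k + 3)/(3*3**k) = t_k.
Σ_(k=1)^(10) t_k = s_(11) − s_(1) = -1435033600/243 − (-16) = -1435029712/243.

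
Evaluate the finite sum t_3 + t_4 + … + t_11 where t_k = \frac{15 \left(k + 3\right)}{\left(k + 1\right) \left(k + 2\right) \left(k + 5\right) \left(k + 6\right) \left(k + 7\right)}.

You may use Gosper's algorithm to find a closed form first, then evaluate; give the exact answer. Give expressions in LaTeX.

Σ = 1025/63648

r(k) = (k + 1)*(k + 4)*(k + 5)/((k + 3)**2*(k + 8)) after simplifying.
A = k + 1, B = k + 8, C = k**3 + 10*k**2 + 33*k + 36.
Key eq: (k + 1)·f(k+1) = (k + 7)·f(k) + (k**3 + 10*k**2 + 33*k + 36).
deg f ≤ 6 (via 1,1,3).
A polynomial solution: f(k) = k*(k + 2)*(k + 3)*(k + 4)*(k**2 + 12*k + 41)/90.
Then R = B(k−1)f/C = k*(k + 2)*(k + 7)*(k**2 + 12*k + 41)/(90*(k + 3)), so s_k = R(k)·t_k = k*(k**2 + 12*k + 41)/(6*(k**3 + 12*k**2 + 41*k + 30)).
Check: Δs_k = 15*(k + 3)/(k**5 + 21*k**4 + 163*k**3 + 567*k**2 + 844*k + 420). ✓
Telescoping: Σ = s_(12) − s_(3) = 329/1989 − (43/288) = 1025/63648.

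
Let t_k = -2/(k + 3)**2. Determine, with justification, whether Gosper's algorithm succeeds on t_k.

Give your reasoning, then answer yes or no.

Compute t_(k+1)/t_k: get (k + 3)**2/(k + 4)**2.
Take A(k)=k**2 + 6*k + 9, B(k)=k**2 + 8*k + 16, C(k)=1.
Solve (k**2 + 6*k + 9)·f(k+1) − (k**2 + 6*k + 9)·f(k) = 1.
Degrees (2,2,0) ⇒ d ≤ 0.
f = c0 ⇒ A·f(k+1) − B(k−1)·f(k) − C = -1. The system {-1 = 0} is inconsistent; no antidifference.

No — the linear system for f has no solution.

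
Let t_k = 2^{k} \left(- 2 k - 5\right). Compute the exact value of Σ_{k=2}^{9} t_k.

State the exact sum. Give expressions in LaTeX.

Σ = -21484

r(k) = 2*(2*k + 7)/(2*k + 5) after simplifying.
Factor: A=2; B=1; C=k + 5/2.
Solve (2)·f(k+1) − (1)·f(k) = k + 5/2.
Degrees (0,0,1) ⇒ d ≤ 1.
Coefficient equations give f(k) = (2*k + 1)/2.
Then R = B(k−1)f/C = (2*k + 1)/(2*k + 5), so s_k = R(k)·t_k = 2**k*(-2*k - 1).
s_(k+1) − s_k = 2**k*(-2*k - 5) = t_k.
Σ_(k=2)^(9) t_k = s_(10) − s_(2) = -21504 − (-20) = -21484.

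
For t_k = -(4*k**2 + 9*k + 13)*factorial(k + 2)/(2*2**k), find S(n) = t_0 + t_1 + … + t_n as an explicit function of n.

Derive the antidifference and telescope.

S(n) = 2 - 2*n*factorial(n + 3)/2**n - 5*factorial(n + 3)/(2*2**n)

Step 1: r(k) = (k + 3)*(9*k + 4*(k + 1)**2 + 22)/(2*(4*k**2 + 9*k + 13)).
Factor: A=k/2 + 3/2; B=1; C=k**2 + 9*k/4 + 13/4.
Solve (k/2 + 3/2)·f(k+1) − (1)·f(k) = k**2 + 9*k/4 + 13/4.
From deg A=1, deg B=0, deg C=2: d=1.
Match coefficients ⇒ f(k) = (4*k + 1)/2.
So s_k = (B(k−1)f/C)·t_k = (2*(4*k + 1)/(4*k**2 + 9*k + 13))·t_k = -(4*k + 1)*factorial(k + 2)/2**k.
s_(k+1) − s_k = -(4*k**2 + 9*k + 13)*factorial(k + 2)/(2*2**k) = t_k.
Telescope: S(n) = s_(n+1) − s_(0) = -2**(-n - 1)*(4*n + 5)*factorial(n + 3) − (-2) = 2 - 2*n*factorial(n + 3)/2**n - 5*factorial(n + 3)/(2*2**n).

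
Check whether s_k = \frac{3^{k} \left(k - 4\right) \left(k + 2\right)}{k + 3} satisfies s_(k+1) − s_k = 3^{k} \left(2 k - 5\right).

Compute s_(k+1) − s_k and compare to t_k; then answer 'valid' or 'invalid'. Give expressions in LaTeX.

s_(k+1) = 3**(k + 1)*(k**2 - 9)/(k + 4)
s_(k+1) − s_k = 3**k*(2*k**3 + 7*k**2 - 11*k - 49)/(k**2 + 7*k + 12)
(s_(k+1) − s_k) − t_k = 3**k*(11 - 2*k**2)/(k**2 + 7*k + 12)

Invalid: residual \frac{3^{k} \left(11 - 2 k^{2}\right)}{k^{2} + 7 k + 12} ≠ 0.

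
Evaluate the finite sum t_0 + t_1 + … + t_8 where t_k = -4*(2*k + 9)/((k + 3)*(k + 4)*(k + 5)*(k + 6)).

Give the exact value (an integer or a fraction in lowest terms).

Σ = -17/70

t_(k+1)/t_k = (k + 3)*(2*k + 11)/((k + 7)*(2*k + 9)).
Factor: A=k + 3; B=k + 7; C=k + 9/2.
Solve (k + 3)·f(k+1) − (k + 6)·f(k) = k + 9/2.
Degrees (1,1,1) ⇒ d ≤ 3.
Coefficient equations give f(k) = k*(k + 4)*(k + 8)/30.
Certificate R = B(k−1)f/C = k*(k + 4)*(k + 6)*(k + 8)/(15*(2*k + 9)) gives s_k = 4*k*(-k - 8)/(15*(k**2 + 8*k + 15)).
Verify: 4*(-2*k - 9)/(k**4 + 18*k**3 + 119*k**2 + 342*k + 360) matches t_k.
Sum = s_(9) − s_(0); s_(9) = -17/70, s_(0) = 0 ⇒ -17/70.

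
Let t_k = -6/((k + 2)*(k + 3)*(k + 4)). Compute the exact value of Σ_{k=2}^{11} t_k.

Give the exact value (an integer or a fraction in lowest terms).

Σ = -19/140

The ratio is (k + 2)/(k + 5).
Normal form (A,B,C) = (k + 2, k + 5, 1).
Solve (k + 2)·f(k+1) − (k + 4)·f(k) = 1.
From deg A=1, deg B=1, deg C=0: d=2.
Coefficient equations give f(k) = k*(k + 5)/12.
R(k) = B(k−1)·f(k)/C(k) = k*(k + 4)*(k + 5)/12; s_k = R·t_k = k*(-k - 5)/(2*(k + 2)*(k + 3)).
s_(k+1) − s_k = -6/(k**3 + 9*k**2 + 26*k + 24) = t_k.
Evaluate s at k=12 and k=2: -17/35 and -7/20; difference -19/140.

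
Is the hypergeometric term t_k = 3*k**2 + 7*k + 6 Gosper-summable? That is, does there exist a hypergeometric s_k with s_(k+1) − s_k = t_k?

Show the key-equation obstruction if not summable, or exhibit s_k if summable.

Yes. s_k = k*(k**2 + 2*k + 3).

r(k) = (3*k**2 + 13*k + 16)/(3*k**2 + 7*k + 6) after simplifying.
Normal form (A,B,C) = (1, 1, k**2 + 7*k/3 + 2).
Key eq: (1)·f(k+1) = (1)·f(k) + (k**2 + 7*k/3 + 2).
Bound: deg f ≤ 3.
Solving with deg f ≤ 3: f(k) = k*(k**2 + 2*k + 3)/3.
R(k) = B(k−1)·f(k)/C(k) = k*(k**2 + 2*k + 3)/(3*k**2 + 7*k + 6); s_k = R·t_k = k*(k**2 + 2*k + 3).
Verify: 3*k**2 + 7*k + 6 matches t_k.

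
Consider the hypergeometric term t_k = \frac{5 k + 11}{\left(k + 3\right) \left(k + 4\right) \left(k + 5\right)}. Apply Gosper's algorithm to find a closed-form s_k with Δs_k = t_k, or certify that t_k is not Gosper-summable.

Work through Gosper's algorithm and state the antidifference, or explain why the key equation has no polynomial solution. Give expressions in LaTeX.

The ratio is (k + 3)*(5*k + 16)/((k + 6)*(5*k + 11)).
A = k + 3, B = k + 6, C = k + 11/5.
f must satisfy (k + 3)·f(k+1) − (k + 5)·f(k) = k + 11/5.
deg f ≤ 2 (via 1,1,1).
Match coefficients ⇒ f(k) = k*(13*k + 31)/60.
So s_k = (B(k−1)f/C)·t_k = (k*(k + 5)*(13*k + 31)/(12*(5*k + 11)))·t_k = k*(13*k + 31)/(12*(k + 3)*(k + 4)).
Δs = (5*k + 11)/(k**3 + 12*k**2 + 47*k + 60), as required.

s_k = \frac{k \left(13 k + 31\right)}{12 \left(k + 3\right) \left(k + 4\right)}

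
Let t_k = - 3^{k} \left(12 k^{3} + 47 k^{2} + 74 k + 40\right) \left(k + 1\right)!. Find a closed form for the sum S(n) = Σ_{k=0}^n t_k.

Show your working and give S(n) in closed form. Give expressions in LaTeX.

Compute t_(k+1)/t_k: get 3*(12*k**4 + 107*k**3 + 370*k**2 + 581*k + 346)/(12*k**3 + 47*k**2 + 74*k + 40).
Normal form (A,B,C) = (3*k + 6, 1, k**3 + 47*k**2/12 + 37*k/6 + 10/3).
Need (3*k + 6)·f(k+1) − (1)·f(k) = k**3 + 47*k**2/12 + 37*k/6 + 10/3.
deg f ≤ 2 (via 1,0,3).
Solving with deg f ≤ 2: f(k) = (4*k**2 + k + 2)/12.
Then R = B(k−1)f/C = (4*k**2 + k + 2)/(12*k**3 + 47*k**2 + 74*k + 40), so s_k = R(k)·t_k = -3**k*(4*k**2 + k + 2)*factorial(k + 1).
Check: Δs_k = -3**k*(12*k**3 + 47*k**2 + 74*k + 40)*factorial(k + 1). ✓
Telescope: S(n) = s_(n+1) − s_(0) = -3**(n + 1)*(4*n**2 + 9*n + 7)*factorial(n + 2) − (-2) = -12*3**n*n**4*factorial(n) - 63*3**n*n**3*factorial(n) - 126*3**n*n**2*factorial(n) - 117*3**n*n*factorial(n) - 42*3**n*factorial(n) + 2.

S(n) = - 12 \cdot 3^{n} n^{4} n! - 63 \cdot 3^{n} n^{3} n! - 126 \cdot 3^{n} n^{2} n! - 117 \cdot 3^{n} n n! - 42 \cdot 3^{n} n! + 2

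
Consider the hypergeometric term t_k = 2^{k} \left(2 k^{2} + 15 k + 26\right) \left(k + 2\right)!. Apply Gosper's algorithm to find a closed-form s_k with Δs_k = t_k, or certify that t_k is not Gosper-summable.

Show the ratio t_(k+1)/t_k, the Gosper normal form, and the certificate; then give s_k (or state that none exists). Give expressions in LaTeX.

s_k = 2^{k} \left(k + 4\right) \left(k + 2\right)!

Ratio r(k) = 2*(2*k**3 + 25*k**2 + 100*k + 129)/(2*k**2 + 15*k + 26).
Gosper form: A/B · C(k+1)/C(k) with A=2*k + 6, B=1, C=k**2 + 15*k/2 + 13.
Need (2*k + 6)·f(k+1) − (1)·f(k) = k**2 + 15*k/2 + 13.
deg f ≤ 1 (via 1,0,2).
Solving with deg f ≤ 1: f(k) = (k + 4)/2.
So s_k = (B(k−1)f/C)·t_k = ((k + 4)/(2*k**2 + 15*k + 26))·t_k = 2**k*(k + 4)*factorial(k + 2).
Δs = 2**k*(2*k**2 + 15*k + 26)*factorial(k + 2), as required.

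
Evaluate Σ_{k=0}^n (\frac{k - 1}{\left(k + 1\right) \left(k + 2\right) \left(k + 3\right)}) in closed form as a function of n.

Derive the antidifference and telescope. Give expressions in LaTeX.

The ratio is k*(k + 1)/((k - 1)*(k + 4)).
Normal form (A,B,C) = (k + 1, k + 4, k - 1).
f must satisfy (k + 1)·f(k+1) − (k + 3)·f(k) = k - 1.
Degrees (1,1,1) ⇒ d ≤ 2.
Solving with deg f ≤ 2: f(k) = -k.
So s_k = (B(k−1)f/C)·t_k = (-k*(k + 3)/(k - 1))·t_k = -k/((k + 1)*(k + 2)).
Δs = (k - 1)/(k**3 + 6*k**2 + 11*k + 6), as required.
Σ_(k=0)^n t_k = s_(n+1) − s_(0) = ((-n - 1)/(n**2 + 5*n + 6)) − (0), i.e. (-n - 1)/(n**2 + 5*n + 6).

S(n) = \frac{- n - 1}{n^{2} + 5 n + 6}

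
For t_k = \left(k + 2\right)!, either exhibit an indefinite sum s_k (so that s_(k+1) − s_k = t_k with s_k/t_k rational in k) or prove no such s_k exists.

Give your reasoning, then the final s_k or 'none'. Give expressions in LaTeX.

t_(k+1)/t_k = k + 3.
Normal form (A,B,C) = (k + 3, 1, 1).
Need (k + 3)·f(k+1) − (1)·f(k) = 1.
Degrees (1,0,0) ⇒ d ≤ -1.
Bound -1 < 0, so the key equation has no polynomial solution.

not Gosper-summable; s_k does not exist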